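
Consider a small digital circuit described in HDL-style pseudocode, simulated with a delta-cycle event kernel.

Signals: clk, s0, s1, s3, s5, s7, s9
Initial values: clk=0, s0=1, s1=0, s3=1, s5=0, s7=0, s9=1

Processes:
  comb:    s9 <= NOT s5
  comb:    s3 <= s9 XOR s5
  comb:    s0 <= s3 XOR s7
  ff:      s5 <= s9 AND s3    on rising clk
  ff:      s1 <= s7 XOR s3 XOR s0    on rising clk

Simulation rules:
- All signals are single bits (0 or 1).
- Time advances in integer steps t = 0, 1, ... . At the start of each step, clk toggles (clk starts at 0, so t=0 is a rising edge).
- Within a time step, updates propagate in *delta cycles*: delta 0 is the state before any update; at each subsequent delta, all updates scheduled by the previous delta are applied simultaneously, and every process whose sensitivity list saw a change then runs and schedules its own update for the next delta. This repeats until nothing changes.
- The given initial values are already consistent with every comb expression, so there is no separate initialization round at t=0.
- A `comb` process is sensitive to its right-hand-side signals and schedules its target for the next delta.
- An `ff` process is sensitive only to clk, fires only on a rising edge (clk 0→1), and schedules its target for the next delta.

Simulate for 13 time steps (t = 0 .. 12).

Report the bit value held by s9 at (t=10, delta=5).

1

[bits: s0,s3,clk,s9,s7,s1,s5]
t=0: Δ0=1101000 Δ1=1111000 Δ2=1111001 Δ3=1010001 Δ4=0110001 Δ5=1110001 | 5Δ
t=1: Δ0=1110001 Δ1=1100001 | 1Δ
t=2: Δ0=1100001 Δ1=1110001 Δ2=1110000 Δ3=1011000 Δ4=0111000 Δ5=1111000 | 5Δ
t=3: Δ0=1111000 Δ1=1101000 | 1Δ
t=4: Δ0=1101000 Δ1=1111000 Δ2=1111001 Δ3=1010001 Δ4=0110001 Δ5=1110001 | 5Δ
t=5: Δ0=1110001 Δ1=1100001 | 1Δ
t=6: Δ0=1100001 Δ1=1110001 Δ2=1110000 Δ3=1011000 Δ4=0111000 Δ5=1111000 | 5Δ
t=7: Δ0=1111000 Δ1=1101000 | 1Δ
t=8: Δ0=1101000 Δ1=1111000 Δ2=1111001 Δ3=1010001 Δ4=0110001 Δ5=1110001 | 5Δ
t=9: Δ0=1110001 Δ1=1100001 | 1Δ
t=10: Δ0=1100001 Δ1=1110001 Δ2=1110000 Δ3=1011000 Δ4=0111000 Δ5=1111000 | 5Δ
t=11: Δ0=1111000 Δ1=1101000 | 1Δ
t=12: Δ0=1101000 Δ1=1111000 Δ2=1111001 Δ3=1010001 Δ4=0110001 Δ5=1110001 | 5Δ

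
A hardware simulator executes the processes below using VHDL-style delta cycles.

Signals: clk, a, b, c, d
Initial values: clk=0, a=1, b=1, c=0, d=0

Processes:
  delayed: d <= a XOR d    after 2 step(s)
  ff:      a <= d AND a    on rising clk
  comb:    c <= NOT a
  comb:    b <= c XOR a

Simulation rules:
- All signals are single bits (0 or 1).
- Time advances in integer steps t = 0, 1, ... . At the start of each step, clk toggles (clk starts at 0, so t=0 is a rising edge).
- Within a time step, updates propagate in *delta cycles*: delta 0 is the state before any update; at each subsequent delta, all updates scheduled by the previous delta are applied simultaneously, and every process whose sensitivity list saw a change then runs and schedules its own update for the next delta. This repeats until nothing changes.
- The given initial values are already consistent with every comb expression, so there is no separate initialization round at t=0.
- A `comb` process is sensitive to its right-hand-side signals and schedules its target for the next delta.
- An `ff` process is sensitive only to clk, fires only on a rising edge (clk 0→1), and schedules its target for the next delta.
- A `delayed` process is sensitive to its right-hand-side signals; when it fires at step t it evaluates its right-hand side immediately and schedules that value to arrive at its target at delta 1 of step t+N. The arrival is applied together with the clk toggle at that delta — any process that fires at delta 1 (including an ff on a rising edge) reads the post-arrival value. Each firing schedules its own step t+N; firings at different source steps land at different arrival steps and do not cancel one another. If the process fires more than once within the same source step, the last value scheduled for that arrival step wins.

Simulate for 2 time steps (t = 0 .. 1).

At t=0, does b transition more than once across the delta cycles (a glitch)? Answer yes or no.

yes

t0.Δ0 clk=0 b=1 a=1 c=0 d=0
t0.Δ1 clk=1 b=1 a=1 c=0 d=0
t0.Δ2 clk=1 b=1 a=0 c=0 d=0
t0.Δ3 clk=1 b=0 a=0 c=1 d=0
t0.Δ4 clk=1 b=1 a=0 c=1 d=0
t1.Δ0 clk=1 b=1 a=0 c=1 d=0
t1.Δ1 clk=0 b=1 a=0 c=1 d=0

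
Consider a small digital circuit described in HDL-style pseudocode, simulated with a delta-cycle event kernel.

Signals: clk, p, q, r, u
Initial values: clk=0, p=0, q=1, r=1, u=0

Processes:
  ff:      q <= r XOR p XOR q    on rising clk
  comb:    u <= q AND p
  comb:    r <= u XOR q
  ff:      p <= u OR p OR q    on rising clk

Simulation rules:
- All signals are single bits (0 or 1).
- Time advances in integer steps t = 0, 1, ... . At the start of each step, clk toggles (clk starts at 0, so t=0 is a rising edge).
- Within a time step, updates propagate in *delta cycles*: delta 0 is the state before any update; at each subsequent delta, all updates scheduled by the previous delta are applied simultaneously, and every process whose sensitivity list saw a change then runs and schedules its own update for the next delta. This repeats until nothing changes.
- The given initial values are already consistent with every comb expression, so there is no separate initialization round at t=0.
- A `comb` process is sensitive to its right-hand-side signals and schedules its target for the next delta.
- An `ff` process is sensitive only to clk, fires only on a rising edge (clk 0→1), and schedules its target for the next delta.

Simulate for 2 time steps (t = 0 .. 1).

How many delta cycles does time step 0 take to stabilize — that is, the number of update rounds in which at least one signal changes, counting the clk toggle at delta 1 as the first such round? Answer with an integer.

3

t0.Δ0 clk=0 r=1 u=0 q=1 p=0
t0.Δ1 clk=1 r=1 u=0 q=1 p=0
t0.Δ2 clk=1 r=1 u=0 q=0 p=1
t0.Δ3 clk=1 r=0 u=0 q=0 p=1
t1.Δ0 clk=1 r=0 u=0 q=0 p=1
t1.Δ1 clk=0 r=0 u=0 q=0 p=1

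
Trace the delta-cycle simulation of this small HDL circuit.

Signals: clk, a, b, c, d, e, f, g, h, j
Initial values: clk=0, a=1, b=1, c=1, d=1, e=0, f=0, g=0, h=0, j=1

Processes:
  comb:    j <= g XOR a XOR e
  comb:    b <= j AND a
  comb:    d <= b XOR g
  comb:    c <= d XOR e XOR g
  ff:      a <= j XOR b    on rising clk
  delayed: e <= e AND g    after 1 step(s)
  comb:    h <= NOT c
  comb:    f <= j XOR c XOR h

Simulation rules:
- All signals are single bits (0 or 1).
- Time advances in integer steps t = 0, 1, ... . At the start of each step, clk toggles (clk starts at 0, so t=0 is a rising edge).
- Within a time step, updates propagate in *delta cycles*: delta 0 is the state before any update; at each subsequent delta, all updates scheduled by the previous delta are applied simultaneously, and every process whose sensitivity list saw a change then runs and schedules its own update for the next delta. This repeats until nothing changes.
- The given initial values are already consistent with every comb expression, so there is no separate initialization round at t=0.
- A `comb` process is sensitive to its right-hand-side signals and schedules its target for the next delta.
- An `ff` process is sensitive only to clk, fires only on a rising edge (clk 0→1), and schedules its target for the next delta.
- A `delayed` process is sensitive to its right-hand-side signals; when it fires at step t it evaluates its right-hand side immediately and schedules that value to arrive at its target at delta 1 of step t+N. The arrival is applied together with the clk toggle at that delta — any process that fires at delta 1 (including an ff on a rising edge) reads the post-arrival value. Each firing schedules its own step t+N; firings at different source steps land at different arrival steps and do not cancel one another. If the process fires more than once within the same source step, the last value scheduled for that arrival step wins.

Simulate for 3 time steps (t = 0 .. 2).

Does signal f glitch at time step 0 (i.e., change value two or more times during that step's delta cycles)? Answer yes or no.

yes

[bits: f,a,g,clk,h,b,d,c,e,j]
t=0: Δ0=0100011101 Δ1=0101011101 Δ2=0001011101 Δ3=0001001100 Δ4=1001000100 Δ5=1001000000 Δ6=0001100000 Δ7=1001100000 | 7Δ
t=1: Δ0=1001100000 Δ1=1000100000 | 1Δ
t=2: Δ0=1000100000 Δ1=1001100000 | 1Δ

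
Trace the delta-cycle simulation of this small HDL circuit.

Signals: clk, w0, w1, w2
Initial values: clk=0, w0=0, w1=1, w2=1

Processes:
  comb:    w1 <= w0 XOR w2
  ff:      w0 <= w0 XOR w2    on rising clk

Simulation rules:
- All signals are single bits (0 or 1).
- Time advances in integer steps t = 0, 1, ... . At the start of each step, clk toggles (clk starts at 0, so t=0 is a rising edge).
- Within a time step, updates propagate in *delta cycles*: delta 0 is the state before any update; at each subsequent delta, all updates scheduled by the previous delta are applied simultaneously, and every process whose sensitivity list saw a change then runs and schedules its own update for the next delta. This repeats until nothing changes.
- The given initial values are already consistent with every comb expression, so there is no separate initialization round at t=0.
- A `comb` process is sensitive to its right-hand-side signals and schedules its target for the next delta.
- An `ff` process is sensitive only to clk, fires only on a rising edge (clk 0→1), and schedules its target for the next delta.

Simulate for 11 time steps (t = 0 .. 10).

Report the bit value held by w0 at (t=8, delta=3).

1

[bits: w1,w2,w0,clk]
t=0: Δ0=1100 Δ1=1101 Δ2=1111 Δ3=0111 | 3Δ
t=1: Δ0=0111 Δ1=0110 | 1Δ
t=2: Δ0=0110 Δ1=0111 Δ2=0101 Δ3=1101 | 3Δ
t=3: Δ0=1101 Δ1=1100 | 1Δ
t=4: Δ0=1100 Δ1=1101 Δ2=1111 Δ3=0111 | 3Δ
t=5: Δ0=0111 Δ1=0110 | 1Δ
t=6: Δ0=0110 Δ1=0111 Δ2=0101 Δ3=1101 | 3Δ
t=7: Δ0=1101 Δ1=1100 | 1Δ
t=8: Δ0=1100 Δ1=1101 Δ2=1111 Δ3=0111 | 3Δ
t=9: Δ0=0111 Δ1=0110 | 1Δ
t=10: Δ0=0110 Δ1=0111 Δ2=0101 Δ3=1101 | 3Δ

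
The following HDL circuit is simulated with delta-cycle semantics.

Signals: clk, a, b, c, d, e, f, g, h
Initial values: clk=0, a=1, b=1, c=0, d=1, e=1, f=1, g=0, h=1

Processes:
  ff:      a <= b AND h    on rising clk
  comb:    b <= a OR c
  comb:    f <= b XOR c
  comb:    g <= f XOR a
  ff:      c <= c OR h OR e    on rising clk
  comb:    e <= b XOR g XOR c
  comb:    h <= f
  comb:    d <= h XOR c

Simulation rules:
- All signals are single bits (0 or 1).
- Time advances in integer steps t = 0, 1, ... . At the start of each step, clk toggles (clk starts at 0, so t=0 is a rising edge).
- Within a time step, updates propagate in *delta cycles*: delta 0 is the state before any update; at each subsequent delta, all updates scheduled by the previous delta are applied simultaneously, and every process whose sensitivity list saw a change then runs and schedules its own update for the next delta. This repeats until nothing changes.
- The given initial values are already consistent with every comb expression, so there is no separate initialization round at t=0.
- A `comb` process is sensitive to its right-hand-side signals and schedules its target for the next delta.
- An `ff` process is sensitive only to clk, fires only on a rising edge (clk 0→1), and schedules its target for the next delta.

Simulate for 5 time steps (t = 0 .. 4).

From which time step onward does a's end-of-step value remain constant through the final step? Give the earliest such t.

[bits: g,d,a,b,c,e,clk,f,h]
t=0: Δ0=011101011 Δ1=011101111 Δ2=011111111 Δ3=001110101 Δ4=101110100 Δ5=111111100 | 5Δ
t=1: Δ0=111111100 Δ1=111111000 | 1Δ
t=2: Δ0=111111000 Δ1=111111100 Δ2=110111100 Δ3=010111100 Δ4=010110100 | 4Δ
t=3: Δ0=010110100 Δ1=010110000 | 1Δ
t=4: Δ0=010110000 Δ1=010110100 | 1Δ

2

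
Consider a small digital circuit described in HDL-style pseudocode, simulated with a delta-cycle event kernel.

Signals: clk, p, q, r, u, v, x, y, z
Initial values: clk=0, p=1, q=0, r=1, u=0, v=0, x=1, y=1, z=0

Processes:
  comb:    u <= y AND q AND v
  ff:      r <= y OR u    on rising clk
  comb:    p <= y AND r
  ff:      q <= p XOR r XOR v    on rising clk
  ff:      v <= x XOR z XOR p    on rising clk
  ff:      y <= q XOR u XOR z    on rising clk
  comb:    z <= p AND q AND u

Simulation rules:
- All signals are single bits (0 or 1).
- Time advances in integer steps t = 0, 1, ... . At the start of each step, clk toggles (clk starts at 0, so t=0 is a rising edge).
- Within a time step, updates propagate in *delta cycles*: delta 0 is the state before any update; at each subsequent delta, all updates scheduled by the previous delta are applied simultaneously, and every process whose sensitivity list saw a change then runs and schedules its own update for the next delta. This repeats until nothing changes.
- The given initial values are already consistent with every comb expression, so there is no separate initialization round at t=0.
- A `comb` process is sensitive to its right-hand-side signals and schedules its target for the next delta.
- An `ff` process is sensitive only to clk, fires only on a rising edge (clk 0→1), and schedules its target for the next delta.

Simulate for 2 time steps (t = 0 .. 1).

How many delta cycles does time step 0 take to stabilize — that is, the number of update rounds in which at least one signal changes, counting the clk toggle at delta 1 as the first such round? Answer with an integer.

3

[bits: z,x,q,p,u,r,v,clk,y]
t=0: Δ0=010101001 Δ1=010101011 Δ2=010101010 Δ3=010001010 | 3Δ
t=1: Δ0=010001010 Δ1=010001000 | 1Δ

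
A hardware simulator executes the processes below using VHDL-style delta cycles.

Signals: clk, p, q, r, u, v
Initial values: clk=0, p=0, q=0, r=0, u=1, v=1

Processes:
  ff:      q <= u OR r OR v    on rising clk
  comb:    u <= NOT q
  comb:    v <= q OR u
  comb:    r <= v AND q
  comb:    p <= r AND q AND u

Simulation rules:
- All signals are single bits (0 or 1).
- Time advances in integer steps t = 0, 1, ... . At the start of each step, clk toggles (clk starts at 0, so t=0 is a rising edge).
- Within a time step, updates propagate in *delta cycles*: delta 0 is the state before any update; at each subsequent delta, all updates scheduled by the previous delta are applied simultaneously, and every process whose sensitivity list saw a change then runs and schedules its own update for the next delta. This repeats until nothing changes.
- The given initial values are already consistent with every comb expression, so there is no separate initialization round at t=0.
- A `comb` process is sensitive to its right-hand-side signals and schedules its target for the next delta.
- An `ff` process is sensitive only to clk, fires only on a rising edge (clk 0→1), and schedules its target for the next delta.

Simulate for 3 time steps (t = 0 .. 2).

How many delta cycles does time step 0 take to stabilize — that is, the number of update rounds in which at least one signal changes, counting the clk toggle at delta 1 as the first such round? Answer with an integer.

3

t0.Δ0 clk=0 q=0 p=0 v=1 r=0 u=1
t0.Δ1 clk=1 q=0 p=0 v=1 r=0 u=1
t0.Δ2 clk=1 q=1 p=0 v=1 r=0 u=1
t0.Δ3 clk=1 q=1 p=0 v=1 r=1 u=0
t1.Δ0 clk=1 q=1 p=0 v=1 r=1 u=0
t1.Δ1 clk=0 q=1 p=0 v=1 r=1 u=0
t2.Δ0 clk=0 q=1 p=0 v=1 r=1 u=0
t2.Δ1 clk=1 q=1 p=0 v=1 r=1 u=0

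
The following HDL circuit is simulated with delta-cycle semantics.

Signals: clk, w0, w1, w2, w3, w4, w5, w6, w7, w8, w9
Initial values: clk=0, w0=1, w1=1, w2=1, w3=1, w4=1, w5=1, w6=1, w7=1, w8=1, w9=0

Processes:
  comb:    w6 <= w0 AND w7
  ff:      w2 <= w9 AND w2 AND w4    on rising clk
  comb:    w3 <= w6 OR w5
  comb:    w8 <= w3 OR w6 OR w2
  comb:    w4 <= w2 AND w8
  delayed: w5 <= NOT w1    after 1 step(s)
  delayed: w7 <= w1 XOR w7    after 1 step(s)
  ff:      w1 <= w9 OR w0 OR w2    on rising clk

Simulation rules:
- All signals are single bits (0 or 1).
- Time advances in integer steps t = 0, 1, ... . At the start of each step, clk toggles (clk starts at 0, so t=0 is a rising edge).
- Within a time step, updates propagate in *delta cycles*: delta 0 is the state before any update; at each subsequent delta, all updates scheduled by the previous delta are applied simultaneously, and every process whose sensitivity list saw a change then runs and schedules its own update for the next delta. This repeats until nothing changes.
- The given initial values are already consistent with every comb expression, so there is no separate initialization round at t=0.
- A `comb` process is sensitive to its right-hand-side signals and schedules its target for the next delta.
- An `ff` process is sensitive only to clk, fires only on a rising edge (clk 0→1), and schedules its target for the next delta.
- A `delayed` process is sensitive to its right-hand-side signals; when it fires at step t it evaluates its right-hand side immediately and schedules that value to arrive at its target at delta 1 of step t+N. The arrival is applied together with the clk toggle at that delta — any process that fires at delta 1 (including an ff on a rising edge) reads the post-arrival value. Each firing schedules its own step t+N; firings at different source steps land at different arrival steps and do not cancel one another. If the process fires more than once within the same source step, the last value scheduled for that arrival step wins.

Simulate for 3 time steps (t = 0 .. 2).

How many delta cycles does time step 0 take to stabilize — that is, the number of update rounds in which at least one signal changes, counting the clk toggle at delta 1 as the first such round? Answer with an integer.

t=0 Δ0: clk=0 w7=1 w2=1 w0=1 w5=1 w9=0 w3=1 w8=1 w1=1 w6=1 w4=1
  Δ1: clk:0→1
  Δ2: w2:1→0
  Δ3: w4:1→0
  (3Δ to stable)
t=1 Δ0: clk=1 w7=1 w2=0 w0=1 w5=1 w9=0 w3=1 w8=1 w1=1 w6=1 w4=0
  Δ1: clk:1→0
  (1Δ to stable)
t=2 Δ0: clk=0 w7=1 w2=0 w0=1 w5=1 w9=0 w3=1 w8=1 w1=1 w6=1 w4=0
  Δ1: clk:0→1
  (1Δ to stable)

3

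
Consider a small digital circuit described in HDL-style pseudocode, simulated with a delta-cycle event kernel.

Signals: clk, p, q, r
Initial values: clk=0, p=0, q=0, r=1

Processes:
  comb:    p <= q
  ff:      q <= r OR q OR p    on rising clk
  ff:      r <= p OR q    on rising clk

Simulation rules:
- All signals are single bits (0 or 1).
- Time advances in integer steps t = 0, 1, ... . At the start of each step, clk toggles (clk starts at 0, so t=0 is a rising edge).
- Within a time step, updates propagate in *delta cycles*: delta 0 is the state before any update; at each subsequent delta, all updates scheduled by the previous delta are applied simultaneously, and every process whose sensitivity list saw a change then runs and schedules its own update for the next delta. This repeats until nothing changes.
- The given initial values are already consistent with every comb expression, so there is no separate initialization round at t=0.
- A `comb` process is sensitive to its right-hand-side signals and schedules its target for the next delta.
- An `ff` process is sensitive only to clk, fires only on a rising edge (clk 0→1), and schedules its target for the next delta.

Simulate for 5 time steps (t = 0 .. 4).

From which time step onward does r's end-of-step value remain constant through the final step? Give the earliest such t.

2

[bits: q,r,clk,p]
t=0: Δ0=0100 Δ1=0110 Δ2=1010 Δ3=1011 | 3Δ
t=1: Δ0=1011 Δ1=1001 | 1Δ
t=2: Δ0=1001 Δ1=1011 Δ2=1111 | 2Δ
t=3: Δ0=1111 Δ1=1101 | 1Δ
t=4: Δ0=1101 Δ1=1111 | 1Δ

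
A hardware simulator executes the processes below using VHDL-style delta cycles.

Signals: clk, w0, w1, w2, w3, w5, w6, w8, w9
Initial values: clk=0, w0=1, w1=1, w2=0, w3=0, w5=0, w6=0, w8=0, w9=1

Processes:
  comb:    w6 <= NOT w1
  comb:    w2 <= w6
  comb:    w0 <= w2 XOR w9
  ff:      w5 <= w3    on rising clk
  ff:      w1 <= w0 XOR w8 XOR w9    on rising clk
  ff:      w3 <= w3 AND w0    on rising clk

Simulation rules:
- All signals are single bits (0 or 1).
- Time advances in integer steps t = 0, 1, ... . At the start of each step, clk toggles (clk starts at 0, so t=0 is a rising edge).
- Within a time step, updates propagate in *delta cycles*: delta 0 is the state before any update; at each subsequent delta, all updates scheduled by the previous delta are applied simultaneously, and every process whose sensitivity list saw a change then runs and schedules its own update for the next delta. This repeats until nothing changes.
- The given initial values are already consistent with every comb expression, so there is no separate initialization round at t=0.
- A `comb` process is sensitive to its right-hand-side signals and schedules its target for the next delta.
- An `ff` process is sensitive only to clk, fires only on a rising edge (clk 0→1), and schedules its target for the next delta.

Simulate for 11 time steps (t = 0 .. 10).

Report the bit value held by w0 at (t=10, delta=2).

0

[bits: w0,w9,w1,w8,clk,w2,w3,w5,w6]
t=0: Δ0=111000000 Δ1=111010000 Δ2=110010000 Δ3=110010001 Δ4=110011001 Δ5=010011001 | 5Δ
t=1: Δ0=010011001 Δ1=010001001 | 1Δ
t=2: Δ0=010001001 Δ1=010011001 Δ2=011011001 Δ3=011011000 Δ4=011010000 Δ5=111010000 | 5Δ
t=3: Δ0=111010000 Δ1=111000000 | 1Δ
t=4: Δ0=111000000 Δ1=111010000 Δ2=110010000 Δ3=110010001 Δ4=110011001 Δ5=010011001 | 5Δ
t=5: Δ0=010011001 Δ1=010001001 | 1Δ
t=6: Δ0=010001001 Δ1=010011001 Δ2=011011001 Δ3=011011000 Δ4=011010000 Δ5=111010000 | 5Δ
t=7: Δ0=111010000 Δ1=111000000 | 1Δ
t=8: Δ0=111000000 Δ1=111010000 Δ2=110010000 Δ3=110010001 Δ4=110011001 Δ5=010011001 | 5Δ
t=9: Δ0=010011001 Δ1=010001001 | 1Δ
t=10: Δ0=010001001 Δ1=010011001 Δ2=011011001 Δ3=011011000 Δ4=011010000 Δ5=111010000 | 5Δ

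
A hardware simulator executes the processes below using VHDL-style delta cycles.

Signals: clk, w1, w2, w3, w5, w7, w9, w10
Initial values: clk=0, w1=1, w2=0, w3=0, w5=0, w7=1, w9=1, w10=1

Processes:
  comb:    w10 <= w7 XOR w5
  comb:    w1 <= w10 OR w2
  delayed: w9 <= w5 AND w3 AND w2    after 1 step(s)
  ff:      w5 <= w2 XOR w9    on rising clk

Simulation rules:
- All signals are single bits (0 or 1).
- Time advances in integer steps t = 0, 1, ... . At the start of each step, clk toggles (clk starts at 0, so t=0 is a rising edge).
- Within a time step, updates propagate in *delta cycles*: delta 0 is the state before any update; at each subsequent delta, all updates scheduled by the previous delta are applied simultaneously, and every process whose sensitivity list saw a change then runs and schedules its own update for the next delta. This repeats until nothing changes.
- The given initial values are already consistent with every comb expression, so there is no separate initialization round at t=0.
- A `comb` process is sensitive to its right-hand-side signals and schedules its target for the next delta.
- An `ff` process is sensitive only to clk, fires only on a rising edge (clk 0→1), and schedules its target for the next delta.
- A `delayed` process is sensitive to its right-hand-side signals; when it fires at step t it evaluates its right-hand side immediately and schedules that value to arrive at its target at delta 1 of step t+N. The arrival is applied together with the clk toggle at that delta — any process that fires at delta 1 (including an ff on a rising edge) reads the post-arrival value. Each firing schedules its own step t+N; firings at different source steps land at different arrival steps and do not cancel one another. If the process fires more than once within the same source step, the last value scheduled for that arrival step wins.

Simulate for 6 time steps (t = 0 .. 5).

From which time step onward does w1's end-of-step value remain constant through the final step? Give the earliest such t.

2

t0.Δ0 w2=0 clk=0 w9=1 w10=1 w5=0 w3=0 w1=1 w7=1
t0.Δ1 w2=0 clk=1 w9=1 w10=1 w5=0 w3=0 w1=1 w7=1
t0.Δ2 w2=0 clk=1 w9=1 w10=1 w5=1 w3=0 w1=1 w7=1
t0.Δ3 w2=0 clk=1 w9=1 w10=0 w5=1 w3=0 w1=1 w7=1
t0.Δ4 w2=0 clk=1 w9=1 w10=0 w5=1 w3=0 w1=0 w7=1
t1.Δ0 w2=0 clk=1 w9=1 w10=0 w5=1 w3=0 w1=0 w7=1
t1.Δ1 w2=0 clk=0 w9=0 w10=0 w5=1 w3=0 w1=0 w7=1
t2.Δ0 w2=0 clk=0 w9=0 w10=0 w5=1 w3=0 w1=0 w7=1
t2.Δ1 w2=0 clk=1 w9=0 w10=0 w5=1 w3=0 w1=0 w7=1
t2.Δ2 w2=0 clk=1 w9=0 w10=0 w5=0 w3=0 w1=0 w7=1
t2.Δ3 w2=0 clk=1 w9=0 w10=1 w5=0 w3=0 w1=0 w7=1
t2.Δ4 w2=0 clk=1 w9=0 w10=1 w5=0 w3=0 w1=1 w7=1
t3.Δ0 w2=0 clk=1 w9=0 w10=1 w5=0 w3=0 w1=1 w7=1
t3.Δ1 w2=0 clk=0 w9=0 w10=1 w5=0 w3=0 w1=1 w7=1
t4.Δ0 w2=0 clk=0 w9=0 w10=1 w5=0 w3=0 w1=1 w7=1
t4.Δ1 w2=0 clk=1 w9=0 w10=1 w5=0 w3=0 w1=1 w7=1
t5.Δ0 w2=0 clk=1 w9=0 w10=1 w5=0 w3=0 w1=1 w7=1
t5.Δ1 w2=0 clk=0 w9=0 w10=1 w5=0 w3=0 w1=1 w7=1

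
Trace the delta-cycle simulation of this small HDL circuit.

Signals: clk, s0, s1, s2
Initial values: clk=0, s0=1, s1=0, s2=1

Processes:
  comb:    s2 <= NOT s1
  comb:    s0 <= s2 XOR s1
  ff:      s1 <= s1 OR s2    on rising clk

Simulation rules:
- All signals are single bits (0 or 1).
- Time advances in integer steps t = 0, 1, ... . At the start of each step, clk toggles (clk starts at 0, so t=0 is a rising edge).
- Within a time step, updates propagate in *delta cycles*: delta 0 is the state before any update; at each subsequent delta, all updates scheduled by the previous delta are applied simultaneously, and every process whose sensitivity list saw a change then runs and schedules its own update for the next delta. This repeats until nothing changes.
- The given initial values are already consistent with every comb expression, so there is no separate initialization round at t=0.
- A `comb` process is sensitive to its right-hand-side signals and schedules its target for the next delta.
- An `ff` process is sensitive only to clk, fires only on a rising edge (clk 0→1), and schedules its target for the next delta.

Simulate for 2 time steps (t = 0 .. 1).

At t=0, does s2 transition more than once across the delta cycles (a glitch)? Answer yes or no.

t=0 Δ0: s1=0 s0=1 s2=1 clk=0
  Δ1: clk:0→1
  Δ2: s1:0→1
  Δ3: s0:1→0, s2:1→0
  Δ4: s0:0→1
  (4Δ to stable)
t=1 Δ0: s1=1 s0=1 s2=0 clk=1
  Δ1: clk:1→0
  (1Δ to stable)

no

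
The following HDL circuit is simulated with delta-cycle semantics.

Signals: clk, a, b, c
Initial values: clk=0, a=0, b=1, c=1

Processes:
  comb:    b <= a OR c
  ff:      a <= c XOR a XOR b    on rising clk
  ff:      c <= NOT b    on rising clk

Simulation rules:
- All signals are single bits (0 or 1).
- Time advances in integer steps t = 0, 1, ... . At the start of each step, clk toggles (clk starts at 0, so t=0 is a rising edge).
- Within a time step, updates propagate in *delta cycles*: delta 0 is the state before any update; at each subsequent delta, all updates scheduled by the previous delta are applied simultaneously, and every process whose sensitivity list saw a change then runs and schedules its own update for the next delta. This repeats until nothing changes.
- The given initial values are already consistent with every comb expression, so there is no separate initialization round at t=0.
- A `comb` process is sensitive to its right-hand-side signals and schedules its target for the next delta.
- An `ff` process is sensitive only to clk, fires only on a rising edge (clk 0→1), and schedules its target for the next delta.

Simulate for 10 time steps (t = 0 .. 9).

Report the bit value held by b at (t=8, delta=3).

0

[bits: clk,a,c,b]
t=0: Δ0=0011 Δ1=1011 Δ2=1001 Δ3=1000 | 3Δ
t=1: Δ0=1000 Δ1=0000 | 1Δ
t=2: Δ0=0000 Δ1=1000 Δ2=1010 Δ3=1011 | 3Δ
t=3: Δ0=1011 Δ1=0011 | 1Δ
t=4: Δ0=0011 Δ1=1011 Δ2=1001 Δ3=1000 | 3Δ
t=5: Δ0=1000 Δ1=0000 | 1Δ
t=6: Δ0=0000 Δ1=1000 Δ2=1010 Δ3=1011 | 3Δ
t=7: Δ0=1011 Δ1=0011 | 1Δ
t=8: Δ0=0011 Δ1=1011 Δ2=1001 Δ3=1000 | 3Δ
t=9: Δ0=1000 Δ1=0000 | 1Δ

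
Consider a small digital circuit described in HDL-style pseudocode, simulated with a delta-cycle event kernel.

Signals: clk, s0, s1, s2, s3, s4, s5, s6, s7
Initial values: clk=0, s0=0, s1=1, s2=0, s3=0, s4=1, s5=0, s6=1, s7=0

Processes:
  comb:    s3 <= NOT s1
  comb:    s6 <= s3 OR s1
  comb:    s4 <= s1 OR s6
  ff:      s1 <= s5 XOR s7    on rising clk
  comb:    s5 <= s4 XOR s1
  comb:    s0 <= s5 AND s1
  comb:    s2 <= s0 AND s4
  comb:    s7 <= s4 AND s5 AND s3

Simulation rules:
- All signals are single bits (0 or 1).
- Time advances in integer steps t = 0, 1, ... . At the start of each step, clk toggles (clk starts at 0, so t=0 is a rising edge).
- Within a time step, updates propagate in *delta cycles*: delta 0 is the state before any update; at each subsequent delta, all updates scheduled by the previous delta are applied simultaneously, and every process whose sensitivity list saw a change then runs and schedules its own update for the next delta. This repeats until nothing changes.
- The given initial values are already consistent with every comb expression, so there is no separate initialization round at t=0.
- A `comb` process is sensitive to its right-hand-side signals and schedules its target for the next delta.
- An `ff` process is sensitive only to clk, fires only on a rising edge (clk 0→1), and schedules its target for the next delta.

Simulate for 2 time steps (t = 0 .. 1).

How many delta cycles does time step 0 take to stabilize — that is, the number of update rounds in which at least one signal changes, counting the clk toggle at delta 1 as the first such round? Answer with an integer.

t=0 Δ0: s6=1 s2=0 s3=0 s5=0 s1=1 clk=0 s7=0 s4=1 s0=0
  Δ1: clk:0→1
  Δ2: s1:1→0
  Δ3: s6:1→0, s3:0→1, s5:0→1
  Δ4: s6:0→1, s7:0→1, s4:1→0
  Δ5: s5:1→0, s7:1→0, s4:0→1
  Δ6: s5:0→1
  Δ7: s7:0→1
  (7Δ to stable)
t=1 Δ0: s6=1 s2=0 s3=1 s5=1 s1=0 clk=1 s7=1 s4=1 s0=0
  Δ1: clk:1→0
  (1Δ to stable)

7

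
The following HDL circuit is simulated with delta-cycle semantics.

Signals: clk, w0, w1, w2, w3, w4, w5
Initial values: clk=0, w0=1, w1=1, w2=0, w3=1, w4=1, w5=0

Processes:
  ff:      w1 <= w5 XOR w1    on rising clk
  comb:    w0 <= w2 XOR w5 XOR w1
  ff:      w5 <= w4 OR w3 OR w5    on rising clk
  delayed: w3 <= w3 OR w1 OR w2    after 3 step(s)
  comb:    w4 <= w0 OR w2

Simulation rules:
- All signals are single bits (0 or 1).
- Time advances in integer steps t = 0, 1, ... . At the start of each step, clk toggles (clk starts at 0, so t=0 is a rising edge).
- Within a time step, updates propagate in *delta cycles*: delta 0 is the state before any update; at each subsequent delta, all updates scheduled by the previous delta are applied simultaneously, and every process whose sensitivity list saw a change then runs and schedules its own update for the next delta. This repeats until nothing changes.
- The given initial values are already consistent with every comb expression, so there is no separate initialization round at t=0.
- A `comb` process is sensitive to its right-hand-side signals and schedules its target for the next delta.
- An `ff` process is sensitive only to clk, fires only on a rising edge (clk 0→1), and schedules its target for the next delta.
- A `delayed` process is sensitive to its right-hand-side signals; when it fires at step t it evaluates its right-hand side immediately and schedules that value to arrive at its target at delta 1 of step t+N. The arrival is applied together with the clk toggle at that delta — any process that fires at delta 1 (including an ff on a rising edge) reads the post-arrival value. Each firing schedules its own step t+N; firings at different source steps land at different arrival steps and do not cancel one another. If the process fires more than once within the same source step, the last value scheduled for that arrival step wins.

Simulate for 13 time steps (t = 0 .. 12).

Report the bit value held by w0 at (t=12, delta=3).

t0.Δ0 w4=1 clk=0 w2=0 w5=0 w3=1 w1=1 w0=1
t0.Δ1 w4=1 clk=1 w2=0 w5=0 w3=1 w1=1 w0=1
t0.Δ2 w4=1 clk=1 w2=0 w5=1 w3=1 w1=1 w0=1
t0.Δ3 w4=1 clk=1 w2=0 w5=1 w3=1 w1=1 w0=0
t0.Δ4 w4=0 clk=1 w2=0 w5=1 w3=1 w1=1 w0=0
t1.Δ0 w4=0 clk=1 w2=0 w5=1 w3=1 w1=1 w0=0
t1.Δ1 w4=0 clk=0 w2=0 w5=1 w3=1 w1=1 w0=0
t2.Δ0 w4=0 clk=0 w2=0 w5=1 w3=1 w1=1 w0=0
t2.Δ1 w4=0 clk=1 w2=0 w5=1 w3=1 w1=1 w0=0
t2.Δ2 w4=0 clk=1 w2=0 w5=1 w3=1 w1=0 w0=0
t2.Δ3 w4=0 clk=1 w2=0 w5=1 w3=1 w1=0 w0=1
t2.Δ4 w4=1 clk=1 w2=0 w5=1 w3=1 w1=0 w0=1
t3.Δ0 w4=1 clk=1 w2=0 w5=1 w3=1 w1=0 w0=1
t3.Δ1 w4=1 clk=0 w2=0 w5=1 w3=1 w1=0 w0=1
t4.Δ0 w4=1 clk=0 w2=0 w5=1 w3=1 w1=0 w0=1
t4.Δ1 w4=1 clk=1 w2=0 w5=1 w3=1 w1=0 w0=1
t4.Δ2 w4=1 clk=1 w2=0 w5=1 w3=1 w1=1 w0=1
t4.Δ3 w4=1 clk=1 w2=0 w5=1 w3=1 w1=1 w0=0
t4.Δ4 w4=0 clk=1 w2=0 w5=1 w3=1 w1=1 w0=0
t5.Δ0 w4=0 clk=1 w2=0 w5=1 w3=1 w1=1 w0=0
t5.Δ1 w4=0 clk=0 w2=0 w5=1 w3=1 w1=1 w0=0
t6.Δ0 w4=0 clk=0 w2=0 w5=1 w3=1 w1=1 w0=0
t6.Δ1 w4=0 clk=1 w2=0 w5=1 w3=1 w1=1 w0=0
t6.Δ2 w4=0 clk=1 w2=0 w5=1 w3=1 w1=0 w0=0
t6.Δ3 w4=0 clk=1 w2=0 w5=1 w3=1 w1=0 w0=1
t6.Δ4 w4=1 clk=1 w2=0 w5=1 w3=1 w1=0 w0=1
t7.Δ0 w4=1 clk=1 w2=0 w5=1 w3=1 w1=0 w0=1
t7.Δ1 w4=1 clk=0 w2=0 w5=1 w3=1 w1=0 w0=1
t8.Δ0 w4=1 clk=0 w2=0 w5=1 w3=1 w1=0 w0=1
t8.Δ1 w4=1 clk=1 w2=0 w5=1 w3=1 w1=0 w0=1
t8.Δ2 w4=1 clk=1 w2=0 w5=1 w3=1 w1=1 w0=1
t8.Δ3 w4=1 clk=1 w2=0 w5=1 w3=1 w1=1 w0=0
t8.Δ4 w4=0 clk=1 w2=0 w5=1 w3=1 w1=1 w0=0
t9.Δ0 w4=0 clk=1 w2=0 w5=1 w3=1 w1=1 w0=0
t9.Δ1 w4=0 clk=0 w2=0 w5=1 w3=1 w1=1 w0=0
t10.Δ0 w4=0 clk=0 w2=0 w5=1 w3=1 w1=1 w0=0
t10.Δ1 w4=0 clk=1 w2=0 w5=1 w3=1 w1=1 w0=0
t10.Δ2 w4=0 clk=1 w2=0 w5=1 w3=1 w1=0 w0=0
t10.Δ3 w4=0 clk=1 w2=0 w5=1 w3=1 w1=0 w0=1
t10.Δ4 w4=1 clk=1 w2=0 w5=1 w3=1 w1=0 w0=1
t11.Δ0 w4=1 clk=1 w2=0 w5=1 w3=1 w1=0 w0=1
t11.Δ1 w4=1 clk=0 w2=0 w5=1 w3=1 w1=0 w0=1
t12.Δ0 w4=1 clk=0 w2=0 w5=1 w3=1 w1=0 w0=1
t12.Δ1 w4=1 clk=1 w2=0 w5=1 w3=1 w1=0 w0=1
t12.Δ2 w4=1 clk=1 w2=0 w5=1 w3=1 w1=1 w0=1
t12.Δ3 w4=1 clk=1 w2=0 w5=1 w3=1 w1=1 w0=0
t12.Δ4 w4=0 clk=1 w2=0 w5=1 w3=1 w1=1 w0=0

0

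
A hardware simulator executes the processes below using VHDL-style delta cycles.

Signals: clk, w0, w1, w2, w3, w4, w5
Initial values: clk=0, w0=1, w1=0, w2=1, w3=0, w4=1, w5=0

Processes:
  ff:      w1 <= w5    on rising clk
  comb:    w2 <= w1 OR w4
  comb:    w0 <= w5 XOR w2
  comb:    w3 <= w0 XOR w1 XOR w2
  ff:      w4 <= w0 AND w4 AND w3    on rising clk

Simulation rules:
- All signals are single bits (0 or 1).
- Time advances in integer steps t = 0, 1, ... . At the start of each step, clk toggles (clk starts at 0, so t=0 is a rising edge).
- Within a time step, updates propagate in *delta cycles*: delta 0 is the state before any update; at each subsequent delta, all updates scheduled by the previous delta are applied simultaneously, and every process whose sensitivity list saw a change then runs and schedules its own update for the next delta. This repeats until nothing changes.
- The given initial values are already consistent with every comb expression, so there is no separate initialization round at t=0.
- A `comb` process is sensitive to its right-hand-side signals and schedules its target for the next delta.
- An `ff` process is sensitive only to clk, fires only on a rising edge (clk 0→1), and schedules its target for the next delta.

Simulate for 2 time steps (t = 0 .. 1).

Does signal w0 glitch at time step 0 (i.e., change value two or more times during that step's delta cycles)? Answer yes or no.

no

t0.Δ0 w0=1 clk=0 w4=1 w3=0 w2=1 w5=0 w1=0
t0.Δ1 w0=1 clk=1 w4=1 w3=0 w2=1 w5=0 w1=0
t0.Δ2 w0=1 clk=1 w4=0 w3=0 w2=1 w5=0 w1=0
t0.Δ3 w0=1 clk=1 w4=0 w3=0 w2=0 w5=0 w1=0
t0.Δ4 w0=0 clk=1 w4=0 w3=1 w2=0 w5=0 w1=0
t0.Δ5 w0=0 clk=1 w4=0 w3=0 w2=0 w5=0 w1=0
t1.Δ0 w0=0 clk=1 w4=0 w3=0 w2=0 w5=0 w1=0
t1.Δ1 w0=0 clk=0 w4=0 w3=0 w2=0 w5=0 w1=0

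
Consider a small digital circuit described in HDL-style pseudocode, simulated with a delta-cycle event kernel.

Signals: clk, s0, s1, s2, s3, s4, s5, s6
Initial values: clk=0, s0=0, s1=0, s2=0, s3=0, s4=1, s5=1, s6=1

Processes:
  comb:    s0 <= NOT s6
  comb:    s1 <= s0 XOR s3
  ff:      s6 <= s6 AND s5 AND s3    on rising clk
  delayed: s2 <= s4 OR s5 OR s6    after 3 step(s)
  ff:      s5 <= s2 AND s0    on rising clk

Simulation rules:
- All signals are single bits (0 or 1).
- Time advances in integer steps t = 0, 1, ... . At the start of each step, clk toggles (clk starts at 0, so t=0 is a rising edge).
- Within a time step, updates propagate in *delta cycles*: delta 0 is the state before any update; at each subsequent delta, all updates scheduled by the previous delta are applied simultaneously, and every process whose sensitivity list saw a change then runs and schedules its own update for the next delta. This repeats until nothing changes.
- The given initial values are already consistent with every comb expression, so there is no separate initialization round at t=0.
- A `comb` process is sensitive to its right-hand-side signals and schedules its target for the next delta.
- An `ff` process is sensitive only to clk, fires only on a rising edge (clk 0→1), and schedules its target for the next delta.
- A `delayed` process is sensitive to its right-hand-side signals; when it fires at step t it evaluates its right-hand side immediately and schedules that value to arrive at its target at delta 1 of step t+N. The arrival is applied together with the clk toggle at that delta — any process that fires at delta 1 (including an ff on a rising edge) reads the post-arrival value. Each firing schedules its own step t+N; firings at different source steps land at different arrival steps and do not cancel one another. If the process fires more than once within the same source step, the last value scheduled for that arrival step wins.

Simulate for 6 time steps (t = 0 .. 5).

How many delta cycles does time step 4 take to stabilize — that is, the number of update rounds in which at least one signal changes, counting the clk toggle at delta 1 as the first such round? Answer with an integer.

t=0 Δ0: s3=0 s2=0 s5=1 s6=1 clk=0 s4=1 s1=0 s0=0
  Δ1: clk:0→1
  Δ2: s5:1→0, s6:1→0
  Δ3: s0:0→1
  Δ4: s1:0→1
  (4Δ to stable)
t=1 Δ0: s3=0 s2=0 s5=0 s6=0 clk=1 s4=1 s1=1 s0=1
  Δ1: clk:1→0
  (1Δ to stable)
t=2 Δ0: s3=0 s2=0 s5=0 s6=0 clk=0 s4=1 s1=1 s0=1
  Δ1: clk:0→1
  (1Δ to stable)
t=3 Δ0: s3=0 s2=0 s5=0 s6=0 clk=1 s4=1 s1=1 s0=1
  Δ1: s2:0→1, clk:1→0
  (1Δ to stable)
t=4 Δ0: s3=0 s2=1 s5=0 s6=0 clk=0 s4=1 s1=1 s0=1
  Δ1: clk:0→1
  Δ2: s5:0→1
  (2Δ to stable)
t=5 Δ0: s3=0 s2=1 s5=1 s6=0 clk=1 s4=1 s1=1 s0=1
  Δ1: clk:1→0
  (1Δ to stable)

2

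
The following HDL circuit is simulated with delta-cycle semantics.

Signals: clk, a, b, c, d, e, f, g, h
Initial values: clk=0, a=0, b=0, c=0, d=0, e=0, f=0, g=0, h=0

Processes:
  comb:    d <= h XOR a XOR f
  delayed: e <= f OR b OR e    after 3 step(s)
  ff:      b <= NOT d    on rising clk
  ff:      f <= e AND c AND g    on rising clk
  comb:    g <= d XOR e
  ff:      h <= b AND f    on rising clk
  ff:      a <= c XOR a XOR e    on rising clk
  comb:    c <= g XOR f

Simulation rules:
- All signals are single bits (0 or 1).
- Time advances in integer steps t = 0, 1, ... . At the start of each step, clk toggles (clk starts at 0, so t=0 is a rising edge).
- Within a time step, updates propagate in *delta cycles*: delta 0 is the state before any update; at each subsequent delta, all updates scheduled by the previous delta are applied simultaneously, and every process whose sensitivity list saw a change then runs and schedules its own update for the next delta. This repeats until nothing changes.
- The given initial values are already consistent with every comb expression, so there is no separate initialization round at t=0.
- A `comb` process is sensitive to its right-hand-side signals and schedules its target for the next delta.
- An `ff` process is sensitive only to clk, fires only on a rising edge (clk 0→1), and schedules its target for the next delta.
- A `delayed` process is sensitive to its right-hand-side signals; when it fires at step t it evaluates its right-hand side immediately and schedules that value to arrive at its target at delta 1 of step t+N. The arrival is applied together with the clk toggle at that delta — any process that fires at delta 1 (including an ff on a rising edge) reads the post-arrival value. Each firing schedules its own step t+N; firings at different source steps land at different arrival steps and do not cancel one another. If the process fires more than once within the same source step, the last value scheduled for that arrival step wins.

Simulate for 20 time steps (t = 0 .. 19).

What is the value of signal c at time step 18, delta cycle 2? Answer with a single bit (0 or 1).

0

[bits: g,a,b,clk,e,f,c,d,h]
t=0: Δ0=000000000 Δ1=000100000 Δ2=001100000 | 2Δ
t=1: Δ0=001100000 Δ1=001000000 | 1Δ
t=2: Δ0=001000000 Δ1=001100000 | 1Δ
t=3: Δ0=001100000 Δ1=001010000 Δ2=101010000 Δ3=101010100 | 3Δ
t=4: Δ0=101010100 Δ1=101110100 Δ2=101111100 Δ3=101111010 Δ4=001111010 Δ5=001111110 | 5Δ
t=5: Δ0=001111110 Δ1=001011110 | 1Δ
t=6: Δ0=001011110 Δ1=001111110 Δ2=000110111 Δ3=000110011 | 3Δ
t=7: Δ0=000110011 Δ1=000010011 | 1Δ
t=8: Δ0=000010011 Δ1=000110011 Δ2=010110010 | 2Δ
t=9: Δ0=010110010 Δ1=010010010 | 1Δ
t=10: Δ0=010010010 Δ1=010110010 Δ2=000110010 Δ3=000110000 Δ4=100110000 Δ5=100110100 | 5Δ
t=11: Δ0=100110100 Δ1=100010100 | 1Δ
t=12: Δ0=100010100 Δ1=100110100 Δ2=101111100 Δ3=101111010 Δ4=001111010 Δ5=001111110 | 5Δ
t=13: Δ0=001111110 Δ1=001011110 | 1Δ
t=14: Δ0=001011110 Δ1=001111110 Δ2=000110111 Δ3=000110011 | 3Δ
t=15: Δ0=000110011 Δ1=000010011 | 1Δ
t=16: Δ0=000010011 Δ1=000110011 Δ2=010110010 | 2Δ
t=17: Δ0=010110010 Δ1=010010010 | 1Δ
t=18: Δ0=010010010 Δ1=010110010 Δ2=000110010 Δ3=000110000 Δ4=100110000 Δ5=100110100 | 5Δ
t=19: Δ0=100110100 Δ1=100010100 | 1Δ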